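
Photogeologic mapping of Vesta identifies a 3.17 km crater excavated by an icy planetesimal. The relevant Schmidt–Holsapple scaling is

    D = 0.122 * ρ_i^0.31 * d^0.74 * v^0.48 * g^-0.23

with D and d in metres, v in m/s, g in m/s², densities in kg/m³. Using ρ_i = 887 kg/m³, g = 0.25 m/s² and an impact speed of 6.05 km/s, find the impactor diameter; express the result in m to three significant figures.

d ≈ 123 m

Rearranging for d: d = [D / (0.122 · 887^0.31 · 6050^0.48 · 0.25^-0.23)]^(1/0.74).
D = 3170 m.
887^0.31 = 8.201
6050^0.48 = 65.35
0.25^-0.23 = 1.376
Denominator = 0.122 × 8.201 × 65.35 × 1.376 = 89.97
D / 89.97 = 3170 / 89.97 = 35.23
d = 35.23^(1/0.74) = 35.23^1.3514 = 123.2 m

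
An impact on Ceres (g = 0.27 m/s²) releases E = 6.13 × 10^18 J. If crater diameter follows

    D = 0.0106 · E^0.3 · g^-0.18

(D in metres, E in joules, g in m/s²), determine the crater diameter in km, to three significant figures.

D ≈ 5.81 km

E^0.3 = (6.13 × 10^18)^0.3 = 4.328 × 10^5
g^-0.18 = 0.27^-0.18 = 1.266
D = 0.0106 × 4.328 × 10^5 × 1.266 = 5808 m
   = 5.808 km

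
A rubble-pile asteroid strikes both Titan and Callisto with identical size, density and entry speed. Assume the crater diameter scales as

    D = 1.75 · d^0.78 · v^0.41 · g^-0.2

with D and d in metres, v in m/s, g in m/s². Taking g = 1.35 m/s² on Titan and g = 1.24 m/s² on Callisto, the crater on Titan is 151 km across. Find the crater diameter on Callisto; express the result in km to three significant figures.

All impactor-dependent factors cancel in the ratio, leaving D_Callisto/D_Titan = (g_Callisto/g_Titan)^-0.2.
(1.24/1.35)^-0.2 = 0.9185^-0.2 = 1.017
D_Callisto = 1.017 × 151 km = 154 km

D ≈ 154 km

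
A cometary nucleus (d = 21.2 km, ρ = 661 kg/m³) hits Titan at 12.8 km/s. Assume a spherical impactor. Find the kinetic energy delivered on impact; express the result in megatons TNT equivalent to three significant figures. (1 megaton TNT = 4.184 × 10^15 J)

E ≈ 6.46 × 10^7 Mt TNT

d = 21200 m; v = 12800 m/s.
Mass m = (π/6) ρ d³ = (π/6) × 661 × (21200)³ = 3.298 × 10^15 kg
E = ½ m v² = 0.5 × 3.298 × 10^15 × (12800)² = 2.702 × 10^23 J
   = 2.702 × 10^23 / 4.184×10^15 = 6.458 × 10^7 Mt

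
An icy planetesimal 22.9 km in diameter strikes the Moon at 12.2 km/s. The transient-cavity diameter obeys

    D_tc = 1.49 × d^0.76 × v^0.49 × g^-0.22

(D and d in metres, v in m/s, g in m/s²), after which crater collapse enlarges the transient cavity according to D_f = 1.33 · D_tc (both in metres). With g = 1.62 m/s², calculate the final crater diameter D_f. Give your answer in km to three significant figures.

In SI: d = 22900 m, v = 12200 m/s.
d^0.76 = 22900^0.76 = 2058
v^0.49 = 12200^0.49 = 100.5
g^-0.22 = 1.62^-0.22 = 0.8993
D_tc = 1.49 × 2058 × 100.5 × 0.8993 = 2.771 × 10^5 m
D_f = 1.33 × 2.771 × 10^5 = 3.685 × 10^5 m
     = 368.5 km

D_f ≈ 369 km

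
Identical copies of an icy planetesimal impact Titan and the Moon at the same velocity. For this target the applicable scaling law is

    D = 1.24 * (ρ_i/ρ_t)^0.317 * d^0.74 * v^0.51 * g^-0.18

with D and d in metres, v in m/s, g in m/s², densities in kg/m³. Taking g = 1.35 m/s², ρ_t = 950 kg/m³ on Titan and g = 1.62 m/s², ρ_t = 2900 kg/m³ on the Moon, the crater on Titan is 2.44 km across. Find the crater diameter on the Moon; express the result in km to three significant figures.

The impactor-only factors (d, v, ρ_i) cancel in the ratio, leaving D_Moon/D_Titan = (g_Moon/g_Titan)^-0.18 · (ρ_t,Titan/ρ_t,Moon)^0.317.
(1.62/1.35)^-0.18 = 1.200^-0.18 = 0.9677
(950/2900)^0.317 = 0.3276^0.317 = 0.7020
Ratio = 0.9677 × 0.7020 = 0.6793
D_Moon = 0.6793 × 2.44 km = 1.66 km

D ≈ 1.66 km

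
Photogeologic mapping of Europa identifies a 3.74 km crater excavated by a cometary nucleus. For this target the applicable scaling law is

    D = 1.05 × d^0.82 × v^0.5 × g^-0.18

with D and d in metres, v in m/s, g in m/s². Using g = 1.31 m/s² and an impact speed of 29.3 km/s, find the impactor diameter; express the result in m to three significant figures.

Rearranging for d: d = [D / (1.05 · 29300^0.5 · 1.31^-0.18)]^(1/0.82).
D = 3740 m.
29300^0.5 = 171.2
1.31^-0.18 = 0.9526
Denominator = 1.05 × 171.2 × 0.9526 = 171.2
D / 171.2 = 3740 / 171.2 = 21.85
d = 21.85^(1/0.82) = 21.85^1.2195 = 43.00 m

d ≈ 43.0 m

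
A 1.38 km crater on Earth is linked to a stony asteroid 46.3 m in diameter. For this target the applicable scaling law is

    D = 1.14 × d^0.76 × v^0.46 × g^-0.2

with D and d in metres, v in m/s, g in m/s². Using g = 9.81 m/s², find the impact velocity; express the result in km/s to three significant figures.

v ≈ 24.1 km/s

Rearranging for v: v = [D / (1.14 · 46.3^0.76 · 9.81^-0.2)]^(1/0.46).
D = 1380 m.
46.3^0.76 = 18.44
9.81^-0.2 = 0.6334
Denominator = 1.14 × 18.44 × 0.6334 = 13.32
D / 13.32 = 1380 / 13.32 = 103.6
v = 103.6^(1/0.46) = 103.6^2.1739 = 24054 m/s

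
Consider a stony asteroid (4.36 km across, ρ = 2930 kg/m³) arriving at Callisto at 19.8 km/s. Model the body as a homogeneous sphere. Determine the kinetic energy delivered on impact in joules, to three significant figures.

E ≈ 2.49 × 10^22 J

d = 4360 m; v = 19800 m/s.
Mass m = (π/6) ρ d³ = (π/6) × 2930 × (4360)³ = 1.272 × 10^14 kg
E = ½ m v² = 0.5 × 1.272 × 10^14 × (19800)² = 2.493 × 10^22 J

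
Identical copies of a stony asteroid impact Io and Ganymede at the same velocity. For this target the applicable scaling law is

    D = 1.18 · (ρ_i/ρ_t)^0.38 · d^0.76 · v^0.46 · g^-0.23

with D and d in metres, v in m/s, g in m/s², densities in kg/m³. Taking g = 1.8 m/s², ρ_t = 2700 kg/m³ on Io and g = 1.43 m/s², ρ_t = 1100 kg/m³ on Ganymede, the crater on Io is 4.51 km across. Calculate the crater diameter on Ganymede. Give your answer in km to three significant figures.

The impactor-only factors (d, v, ρ_i) cancel in the ratio, leaving D_Ganymede/D_Io = (g_Ganymede/g_Io)^-0.23 · (ρ_t,Io/ρ_t,Ganymede)^0.38.
(1.43/1.8)^-0.23 = 0.7944^-0.23 = 1.054
(2700/1100)^0.38 = 2.455^0.38 = 1.407
Ratio = 1.054 × 1.407 = 1.483
D_Ganymede = 1.483 × 4.51 km = 6.69 km

D ≈ 6.69 km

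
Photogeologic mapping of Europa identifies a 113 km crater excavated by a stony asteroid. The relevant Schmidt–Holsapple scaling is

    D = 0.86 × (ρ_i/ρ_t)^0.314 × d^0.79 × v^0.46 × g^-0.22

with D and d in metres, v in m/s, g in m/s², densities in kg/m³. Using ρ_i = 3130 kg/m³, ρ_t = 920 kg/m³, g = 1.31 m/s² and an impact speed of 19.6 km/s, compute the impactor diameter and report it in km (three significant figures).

d ≈ 6.33 km

Rearranging for d: d = [D / (0.86 · (3130/920)^0.314 · 19600^0.46 · 1.31^-0.22)]^(1/0.79).
D = 113000 m.
(3130/920)^0.314 = 1.469
19600^0.46 = 94.28
1.31^-0.22 = 0.9423
Denominator = 0.86 × 1.469 × 94.28 × 0.9423 = 112.2
D / 112.2 = 113000 / 112.2 = 1007
d = 1007^(1/0.79) = 1007^1.2658 = 6328 m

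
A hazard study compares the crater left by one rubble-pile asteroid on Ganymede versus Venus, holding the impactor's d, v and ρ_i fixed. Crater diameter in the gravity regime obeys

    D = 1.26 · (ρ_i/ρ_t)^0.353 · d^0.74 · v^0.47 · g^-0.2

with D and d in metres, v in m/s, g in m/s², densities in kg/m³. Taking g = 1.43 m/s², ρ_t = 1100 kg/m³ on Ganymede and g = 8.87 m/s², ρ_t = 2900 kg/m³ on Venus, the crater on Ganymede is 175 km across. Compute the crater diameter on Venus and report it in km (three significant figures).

D ≈ 86.3 km

The impactor-only factors (d, v, ρ_i) cancel in the ratio, leaving D_Venus/D_Ganymede = (g_Venus/g_Ganymede)^-0.2 · (ρ_t,Ganymede/ρ_t,Venus)^0.353.
(8.87/1.43)^-0.2 = 6.203^-0.2 = 0.6942
(1100/2900)^0.353 = 0.3793^0.353 = 0.7102
Ratio = 0.6942 × 0.7102 = 0.4930
D_Venus = 0.4930 × 175 km = 86.3 km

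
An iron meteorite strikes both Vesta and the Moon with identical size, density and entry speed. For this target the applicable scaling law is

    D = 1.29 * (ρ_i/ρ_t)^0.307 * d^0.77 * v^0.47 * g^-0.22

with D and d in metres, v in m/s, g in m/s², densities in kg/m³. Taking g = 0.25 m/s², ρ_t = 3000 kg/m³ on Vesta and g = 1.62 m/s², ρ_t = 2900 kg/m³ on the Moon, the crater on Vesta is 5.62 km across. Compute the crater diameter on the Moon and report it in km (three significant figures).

D ≈ 3.76 km

The impactor-only factors (d, v, ρ_i) cancel in the ratio, leaving D_Moon/D_Vesta = (g_Moon/g_Vesta)^-0.22 · (ρ_t,Vesta/ρ_t,Moon)^0.307.
(1.62/0.25)^-0.22 = 6.480^-0.22 = 0.6629
(3000/2900)^0.307 = 1.034^0.307 = 1.010
Ratio = 0.6629 × 1.010 = 0.6695
D_Moon = 0.6695 × 5.62 km = 3.76 km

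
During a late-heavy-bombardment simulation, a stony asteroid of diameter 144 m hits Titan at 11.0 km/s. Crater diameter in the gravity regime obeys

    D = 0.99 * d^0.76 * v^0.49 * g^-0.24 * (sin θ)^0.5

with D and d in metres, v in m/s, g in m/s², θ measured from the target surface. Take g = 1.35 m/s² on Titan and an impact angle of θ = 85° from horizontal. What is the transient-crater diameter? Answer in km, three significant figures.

In SI units: v = 11000 m/s.
d^0.76 = 144^0.76 = 43.69
v^0.49 = 11000^0.49 = 95.56
g^-0.24 = 1.35^-0.24 = 0.9305
(sin 85°)^0.5 = 0.9962^0.5 = 0.9981
D = 0.99 × 43.69 × 95.56 × 0.9305 × 0.9981 = 3839 m
   = 3.839 km

D ≈ 3.84 km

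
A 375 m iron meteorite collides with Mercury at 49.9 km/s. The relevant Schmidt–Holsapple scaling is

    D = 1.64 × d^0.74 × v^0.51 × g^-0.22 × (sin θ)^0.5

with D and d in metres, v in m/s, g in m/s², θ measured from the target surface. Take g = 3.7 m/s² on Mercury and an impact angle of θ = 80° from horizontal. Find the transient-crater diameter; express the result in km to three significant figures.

D ≈ 24.4 km

In SI units: v = 49900 m/s.
d^0.74 = 375^0.74 = 80.31
v^0.51 = 49900^0.51 = 248.9
g^-0.22 = 3.7^-0.22 = 0.7499
(sin 80°)^0.5 = 0.9848^0.5 = 0.9924
D = 1.64 × 80.31 × 248.9 × 0.7499 × 0.9924 = 24397 m
   = 24.40 km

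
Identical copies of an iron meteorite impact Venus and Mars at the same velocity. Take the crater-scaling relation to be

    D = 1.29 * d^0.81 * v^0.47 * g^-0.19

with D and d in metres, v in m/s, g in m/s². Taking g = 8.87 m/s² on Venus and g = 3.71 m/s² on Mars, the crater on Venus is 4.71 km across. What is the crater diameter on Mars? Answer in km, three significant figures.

D ≈ 5.56 km

All impactor-dependent factors cancel in the ratio, leaving D_Mars/D_Venus = (g_Mars/g_Venus)^-0.19.
(3.71/8.87)^-0.19 = 0.4183^-0.19 = 1.180
D_Mars = 1.180 × 4.71 km = 5.56 km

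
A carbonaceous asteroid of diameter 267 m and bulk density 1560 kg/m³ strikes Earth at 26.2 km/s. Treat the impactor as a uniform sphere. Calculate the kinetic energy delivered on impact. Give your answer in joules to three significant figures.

v = 26200 m/s.
Mass m = (π/6) ρ d³ = (π/6) × 1560 × (267)³ = 1.555 × 10^10 kg
E = ½ m v² = 0.5 × 1.555 × 10^10 × (26200)² = 5.337 × 10^18 J

E ≈ 5.34 × 10^18 J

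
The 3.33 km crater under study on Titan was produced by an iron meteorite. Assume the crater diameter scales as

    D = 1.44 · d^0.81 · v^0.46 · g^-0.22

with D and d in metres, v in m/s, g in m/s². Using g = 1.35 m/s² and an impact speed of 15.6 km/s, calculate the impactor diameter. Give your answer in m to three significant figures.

d ≈ 64.2 m

Rearranging for d: d = [D / (1.44 · 15600^0.46 · 1.35^-0.22)]^(1/0.81).
D = 3330 m.
15600^0.46 = 84.89
1.35^-0.22 = 0.9361
Denominator = 1.44 × 84.89 × 0.9361 = 114.4
D / 114.4 = 3330 / 114.4 = 29.11
d = 29.11^(1/0.81) = 29.11^1.2346 = 64.20 m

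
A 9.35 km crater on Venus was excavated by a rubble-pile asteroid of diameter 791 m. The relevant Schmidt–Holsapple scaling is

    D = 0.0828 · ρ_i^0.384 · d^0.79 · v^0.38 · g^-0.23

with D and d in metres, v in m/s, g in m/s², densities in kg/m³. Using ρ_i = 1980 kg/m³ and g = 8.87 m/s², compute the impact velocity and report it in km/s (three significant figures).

v ≈ 32.7 km/s

Rearranging for v: v = [D / (0.0828 · 1980^0.384 · 791^0.79 · 8.87^-0.23)]^(1/0.38).
D = 9350 m.
1980^0.384 = 18.45
791^0.79 = 194.8
8.87^-0.23 = 0.6053
Denominator = 0.0828 × 18.45 × 194.8 × 0.6053 = 180.1
D / 180.1 = 9350 / 180.1 = 51.92
v = 51.92^(1/0.38) = 51.92^2.6316 = 32664 m/s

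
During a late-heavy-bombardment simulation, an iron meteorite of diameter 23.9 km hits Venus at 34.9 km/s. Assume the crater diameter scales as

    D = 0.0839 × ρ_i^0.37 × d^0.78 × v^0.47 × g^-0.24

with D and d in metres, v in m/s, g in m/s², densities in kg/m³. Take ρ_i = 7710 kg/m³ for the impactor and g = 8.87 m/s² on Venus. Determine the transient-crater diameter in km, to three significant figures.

In SI units: d = 23900 m, v = 34900 m/s.
ρ_i^0.37 = 7710^0.37 = 27.43
d^0.78 = 23900^0.78 = 2601
v^0.47 = 34900^0.47 = 136.5
g^-0.24 = 8.87^-0.24 = 0.5922
D = 0.0839 × 27.43 × 2601 × 136.5 × 0.5922 = 4.839 × 10^5 m
   = 483.9 km

D ≈ 484 km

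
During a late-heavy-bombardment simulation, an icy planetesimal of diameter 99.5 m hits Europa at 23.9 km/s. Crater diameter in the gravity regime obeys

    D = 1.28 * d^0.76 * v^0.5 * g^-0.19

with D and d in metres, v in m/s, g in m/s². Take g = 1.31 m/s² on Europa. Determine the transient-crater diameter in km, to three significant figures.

In SI units: v = 23900 m/s.
d^0.76 = 99.5^0.76 = 32.99
v^0.5 = 23900^0.5 = 154.6
g^-0.19 = 1.31^-0.19 = 0.9500
D = 1.28 × 32.99 × 154.6 × 0.9500 = 6202 m
   = 6.202 km

D ≈ 6.20 km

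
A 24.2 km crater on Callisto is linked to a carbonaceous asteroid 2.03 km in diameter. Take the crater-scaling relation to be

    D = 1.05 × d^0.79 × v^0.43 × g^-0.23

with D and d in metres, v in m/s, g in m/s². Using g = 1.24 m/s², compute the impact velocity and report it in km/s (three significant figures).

v ≈ 13.2 km/s

Rearranging for v: v = [D / (1.05 · 2030^0.79 · 1.24^-0.23)]^(1/0.43).
D = 24200 m.
2030^0.79 = 410.1
1.24^-0.23 = 0.9517
Denominator = 1.05 × 410.1 × 0.9517 = 409.8
D / 409.8 = 24200 / 409.8 = 59.05
v = 59.05^(1/0.43) = 59.05^2.3256 = 13157 m/s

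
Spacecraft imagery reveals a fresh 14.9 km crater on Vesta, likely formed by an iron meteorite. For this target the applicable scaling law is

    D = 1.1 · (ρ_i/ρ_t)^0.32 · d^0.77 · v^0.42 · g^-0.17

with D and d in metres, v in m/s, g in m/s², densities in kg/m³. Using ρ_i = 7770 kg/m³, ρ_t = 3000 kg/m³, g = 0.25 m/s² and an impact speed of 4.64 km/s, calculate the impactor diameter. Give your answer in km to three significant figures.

Rearranging for d: d = [D / (1.1 · (7770/3000)^0.32 · 4640^0.42 · 0.25^-0.17)]^(1/0.77).
D = 14900 m.
(7770/3000)^0.32 = 1.356
4640^0.42 = 34.67
0.25^-0.17 = 1.266
Denominator = 1.1 × 1.356 × 34.67 × 1.266 = 65.47
D / 65.47 = 14900 / 65.47 = 227.6
d = 227.6^(1/0.77) = 227.6^1.2987 = 1151 m

d ≈ 1.15 km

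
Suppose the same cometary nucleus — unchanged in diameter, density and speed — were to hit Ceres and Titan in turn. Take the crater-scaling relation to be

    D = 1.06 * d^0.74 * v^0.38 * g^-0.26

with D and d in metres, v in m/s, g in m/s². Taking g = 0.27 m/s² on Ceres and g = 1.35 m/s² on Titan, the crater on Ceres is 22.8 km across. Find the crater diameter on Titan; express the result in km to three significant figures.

All impactor-dependent factors cancel in the ratio, leaving D_Titan/D_Ceres = (g_Titan/g_Ceres)^-0.26.
(1.35/0.27)^-0.26 = 5.000^-0.26 = 0.6581
D_Titan = 0.6581 × 22.8 km = 15.0 km

D ≈ 15.0 km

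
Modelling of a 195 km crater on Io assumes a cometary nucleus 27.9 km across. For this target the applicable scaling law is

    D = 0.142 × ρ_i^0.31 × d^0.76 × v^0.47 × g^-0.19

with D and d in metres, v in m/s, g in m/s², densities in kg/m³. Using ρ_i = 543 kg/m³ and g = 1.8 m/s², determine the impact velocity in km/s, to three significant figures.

v ≈ 14.8 km/s

Rearranging for v: v = [D / (0.142 · 543^0.31 · 27900^0.76 · 1.8^-0.19)]^(1/0.47).
D = 195000 m.
543^0.31 = 7.043
27900^0.76 = 2391
1.8^-0.19 = 0.8943
Denominator = 0.142 × 7.043 × 2391 × 0.8943 = 2138
D / 2138 = 195000 / 2138 = 91.21
v = 91.21^(1/0.47) = 91.21^2.1277 = 14804 m/s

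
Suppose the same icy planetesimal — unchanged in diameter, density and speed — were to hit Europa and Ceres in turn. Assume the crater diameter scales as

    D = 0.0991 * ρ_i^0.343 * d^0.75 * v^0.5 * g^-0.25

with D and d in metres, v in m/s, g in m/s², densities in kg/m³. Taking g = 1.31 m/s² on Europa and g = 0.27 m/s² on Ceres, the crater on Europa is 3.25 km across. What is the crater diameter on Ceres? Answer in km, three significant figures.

D ≈ 4.82 km

All impactor-dependent factors cancel in the ratio, leaving D_Ceres/D_Europa = (g_Ceres/g_Europa)^-0.25.
(0.27/1.31)^-0.25 = 0.2061^-0.25 = 1.484
D_Ceres = 1.484 × 3.25 km = 4.82 km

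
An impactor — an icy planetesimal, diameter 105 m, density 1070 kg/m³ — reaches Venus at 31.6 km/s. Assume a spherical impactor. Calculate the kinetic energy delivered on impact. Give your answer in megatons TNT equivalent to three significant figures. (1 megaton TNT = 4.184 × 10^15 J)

E ≈ 77.4 Mt TNT

v = 31600 m/s.
Mass m = (π/6) ρ d³ = (π/6) × 1070 × (105)³ = 6.486 × 10^8 kg
E = ½ m v² = 0.5 × 6.486 × 10^8 × (31600)² = 3.238 × 10^17 J
   = 3.238 × 10^17 / 4.184×10^15 = 77.39 Mt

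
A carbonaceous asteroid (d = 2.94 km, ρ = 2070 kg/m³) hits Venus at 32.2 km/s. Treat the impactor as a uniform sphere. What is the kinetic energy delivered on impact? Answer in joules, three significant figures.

d = 2940 m; v = 32200 m/s.
Mass m = (π/6) ρ d³ = (π/6) × 2070 × (2940)³ = 2.754 × 10^13 kg
E = ½ m v² = 0.5 × 2.754 × 10^13 × (32200)² = 1.428 × 10^22 J

E ≈ 1.43 × 10^22 J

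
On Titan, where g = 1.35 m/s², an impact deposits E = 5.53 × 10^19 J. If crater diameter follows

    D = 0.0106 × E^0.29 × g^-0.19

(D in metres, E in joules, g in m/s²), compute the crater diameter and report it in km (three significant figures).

D ≈ 5.32 km

E^0.29 = (5.53 × 10^19)^0.29 = 5.314 × 10^5
g^-0.19 = 1.35^-0.19 = 0.9446
D = 0.0106 × 5.314 × 10^5 × 0.9446 = 5321 m
   = 5.321 km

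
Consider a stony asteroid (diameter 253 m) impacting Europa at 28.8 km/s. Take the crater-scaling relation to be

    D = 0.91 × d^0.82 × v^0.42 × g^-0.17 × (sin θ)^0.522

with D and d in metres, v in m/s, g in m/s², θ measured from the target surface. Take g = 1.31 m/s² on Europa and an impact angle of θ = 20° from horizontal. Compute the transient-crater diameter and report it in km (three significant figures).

In SI units: v = 28800 m/s.
d^0.82 = 253^0.82 = 93.45
v^0.42 = 28800^0.42 = 74.64
g^-0.17 = 1.31^-0.17 = 0.9551
(sin 20°)^0.522 = 0.3420^0.522 = 0.5712
D = 0.91 × 93.45 × 74.64 × 0.9551 × 0.5712 = 3463 m
   = 3.463 km

D ≈ 3.46 km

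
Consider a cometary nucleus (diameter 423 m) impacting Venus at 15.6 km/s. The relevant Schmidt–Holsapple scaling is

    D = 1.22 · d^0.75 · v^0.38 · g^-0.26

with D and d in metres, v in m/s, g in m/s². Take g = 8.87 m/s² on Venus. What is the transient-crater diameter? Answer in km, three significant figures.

In SI units: v = 15600 m/s.
d^0.75 = 423^0.75 = 93.27
v^0.38 = 15600^0.38 = 39.21
g^-0.26 = 8.87^-0.26 = 0.5669
D = 1.22 × 93.27 × 39.21 × 0.5669 = 2529 m
   = 2.529 km

D ≈ 2.53 km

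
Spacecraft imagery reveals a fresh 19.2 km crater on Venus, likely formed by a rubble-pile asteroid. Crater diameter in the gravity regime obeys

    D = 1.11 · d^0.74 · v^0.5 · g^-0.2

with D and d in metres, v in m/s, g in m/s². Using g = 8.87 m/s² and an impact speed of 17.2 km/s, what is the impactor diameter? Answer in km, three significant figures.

Rearranging for d: d = [D / (1.11 · 17200^0.5 · 8.87^-0.2)]^(1/0.74).
D = 19200 m.
17200^0.5 = 131.1
8.87^-0.2 = 0.6463
Denominator = 1.11 × 131.1 × 0.6463 = 94.05
D / 94.05 = 19200 / 94.05 = 204.1
d = 204.1^(1/0.74) = 204.1^1.3514 = 1323 m

d ≈ 1.32 km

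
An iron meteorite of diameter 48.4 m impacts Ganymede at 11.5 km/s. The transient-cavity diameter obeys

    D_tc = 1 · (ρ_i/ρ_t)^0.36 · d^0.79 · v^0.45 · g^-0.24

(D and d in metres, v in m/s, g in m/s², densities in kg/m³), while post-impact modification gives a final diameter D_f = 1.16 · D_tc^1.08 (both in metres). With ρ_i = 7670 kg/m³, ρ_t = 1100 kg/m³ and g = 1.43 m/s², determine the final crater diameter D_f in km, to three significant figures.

v = 11500 m/s.
(ρ_i/ρ_t)^0.36 = (7670/1100)^0.36 = 2.012
d^0.79 = 48.4^0.79 = 21.43
v^0.45 = 11500^0.45 = 67.19
g^-0.24 = 1.43^-0.24 = 0.9177
D_tc = 1 × 2.012 × 21.43 × 67.19 × 0.9177 = 2659 m
D_f = 1.16 × (2659)^1.08 = 5796 m
     = 5.796 km

D_f ≈ 5.80 km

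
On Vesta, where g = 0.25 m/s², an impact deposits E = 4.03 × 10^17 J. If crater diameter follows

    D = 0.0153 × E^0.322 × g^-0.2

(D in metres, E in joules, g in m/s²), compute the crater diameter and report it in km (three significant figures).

E^0.322 = (4.03 × 10^17)^0.322 = 4.666 × 10^5
g^-0.2 = 0.25^-0.2 = 1.320
D = 0.0153 × 4.666 × 10^5 × 1.320 = 9423 m
   = 9.423 km

D ≈ 9.42 km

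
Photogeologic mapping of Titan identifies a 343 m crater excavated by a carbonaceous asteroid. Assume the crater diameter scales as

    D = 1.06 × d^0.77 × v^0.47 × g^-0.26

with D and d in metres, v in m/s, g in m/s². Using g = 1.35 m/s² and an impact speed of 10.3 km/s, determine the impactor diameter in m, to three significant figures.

Rearranging for d: d = [D / (1.06 · 10300^0.47 · 1.35^-0.26)]^(1/0.77).
10300^0.47 = 76.92
1.35^-0.26 = 0.9249
Denominator = 1.06 × 76.92 × 0.9249 = 75.41
D / 75.41 = 343 / 75.41 = 4.548
d = 4.548^(1/0.77) = 4.548^1.2987 = 7.150 m

d ≈ 7.15 m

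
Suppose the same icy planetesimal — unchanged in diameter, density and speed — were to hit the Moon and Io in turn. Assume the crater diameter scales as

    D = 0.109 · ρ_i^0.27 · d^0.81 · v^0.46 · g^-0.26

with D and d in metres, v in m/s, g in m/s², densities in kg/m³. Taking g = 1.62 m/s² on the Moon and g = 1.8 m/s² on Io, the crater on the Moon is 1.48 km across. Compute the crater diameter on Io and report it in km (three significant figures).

All impactor-dependent factors cancel in the ratio, leaving D_Io/D_Moon = (g_Io/g_Moon)^-0.26.
(1.8/1.62)^-0.26 = 1.111^-0.26 = 0.9730
D_Io = 0.9730 × 1.48 km = 1.44 km

D ≈ 1.44 km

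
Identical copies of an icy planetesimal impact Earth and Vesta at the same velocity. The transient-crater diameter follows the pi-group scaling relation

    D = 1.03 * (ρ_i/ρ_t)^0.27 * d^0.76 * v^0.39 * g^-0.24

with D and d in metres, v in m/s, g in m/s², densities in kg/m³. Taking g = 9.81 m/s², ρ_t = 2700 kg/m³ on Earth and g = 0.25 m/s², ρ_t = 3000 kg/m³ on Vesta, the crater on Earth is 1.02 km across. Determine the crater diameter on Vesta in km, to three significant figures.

D ≈ 2.39 km

The impactor-only factors (d, v, ρ_i) cancel in the ratio, leaving D_Vesta/D_Earth = (g_Vesta/g_Earth)^-0.24 · (ρ_t,Earth/ρ_t,Vesta)^0.27.
(0.25/9.81)^-0.24 = 0.02548^-0.24 = 2.413
(2700/3000)^0.27 = 0.9000^0.27 = 0.9720
Ratio = 2.413 × 0.9720 = 2.345
D_Vesta = 2.345 × 1.02 km = 2.39 km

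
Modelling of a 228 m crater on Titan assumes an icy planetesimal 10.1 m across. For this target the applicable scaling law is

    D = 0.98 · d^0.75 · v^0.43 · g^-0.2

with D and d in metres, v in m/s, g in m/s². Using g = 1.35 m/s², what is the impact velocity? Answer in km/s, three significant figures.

Rearranging for v: v = [D / (0.98 · 10.1^0.75 · 1.35^-0.2)]^(1/0.43).
10.1^0.75 = 5.666
1.35^-0.2 = 0.9417
Denominator = 0.98 × 5.666 × 0.9417 = 5.229
D / 5.229 = 228 / 5.229 = 43.60
v = 43.60^(1/0.43) = 43.60^2.3256 = 6498 m/s

v ≈ 6.50 km/s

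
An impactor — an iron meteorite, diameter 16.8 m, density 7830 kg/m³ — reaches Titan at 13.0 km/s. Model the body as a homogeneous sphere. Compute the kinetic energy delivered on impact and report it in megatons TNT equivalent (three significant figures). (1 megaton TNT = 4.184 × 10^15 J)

E ≈ 0.393 Mt TNT

v = 13000 m/s.
Mass m = (π/6) ρ d³ = (π/6) × 7830 × (16.8)³ = 1.944 × 10^7 kg
E = ½ m v² = 0.5 × 1.944 × 10^7 × (13000)² = 1.643 × 10^15 J
   = 1.643 × 10^15 / 4.184×10^15 = 0.3927 Mt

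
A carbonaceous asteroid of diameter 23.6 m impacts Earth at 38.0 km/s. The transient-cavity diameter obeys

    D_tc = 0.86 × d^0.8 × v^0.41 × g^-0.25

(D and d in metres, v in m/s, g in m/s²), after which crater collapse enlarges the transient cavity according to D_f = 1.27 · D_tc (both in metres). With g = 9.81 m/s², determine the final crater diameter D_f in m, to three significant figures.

D_f ≈ 584 m

v = 38000 m/s.
d^0.8 = 23.6^0.8 = 12.54
v^0.41 = 38000^0.41 = 75.46
g^-0.25 = 9.81^-0.25 = 0.5650
D_tc = 0.86 × 12.54 × 75.46 × 0.5650 = 459.8 m
D_f = 1.27 × 459.8 = 583.9 m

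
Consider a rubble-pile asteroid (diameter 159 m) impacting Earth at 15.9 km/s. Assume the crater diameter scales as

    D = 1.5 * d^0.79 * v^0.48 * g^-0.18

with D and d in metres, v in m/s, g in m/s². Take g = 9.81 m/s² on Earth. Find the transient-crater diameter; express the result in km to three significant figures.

D ≈ 5.67 km

In SI units: v = 15900 m/s.
d^0.79 = 159^0.79 = 54.84
v^0.48 = 15900^0.48 = 103.9
g^-0.18 = 9.81^-0.18 = 0.6630
D = 1.5 × 54.84 × 103.9 × 0.6630 = 5667 m
   = 5.667 km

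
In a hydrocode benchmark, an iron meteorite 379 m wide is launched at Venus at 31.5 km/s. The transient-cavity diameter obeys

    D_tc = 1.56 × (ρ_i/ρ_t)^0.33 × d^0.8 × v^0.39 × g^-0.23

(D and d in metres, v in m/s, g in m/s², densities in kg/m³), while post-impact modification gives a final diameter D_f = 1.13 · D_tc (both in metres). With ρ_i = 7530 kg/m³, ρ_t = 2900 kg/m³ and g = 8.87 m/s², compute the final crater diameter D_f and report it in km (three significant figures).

v = 31500 m/s.
(ρ_i/ρ_t)^0.33 = (7530/2900)^0.33 = 1.370
d^0.8 = 379^0.8 = 115.6
v^0.39 = 31500^0.39 = 56.80
g^-0.23 = 8.87^-0.23 = 0.6053
D_tc = 1.56 × 1.370 × 115.6 × 56.80 × 0.6053 = 8494 m
D_f = 1.13 × 8494 = 9598 m
     = 9.598 km

D_f ≈ 9.60 km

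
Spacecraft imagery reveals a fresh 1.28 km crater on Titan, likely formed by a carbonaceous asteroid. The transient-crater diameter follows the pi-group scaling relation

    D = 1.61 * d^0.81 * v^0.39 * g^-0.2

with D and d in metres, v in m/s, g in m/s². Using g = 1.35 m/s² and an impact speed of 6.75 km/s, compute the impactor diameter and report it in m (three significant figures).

d ≈ 58.8 m

Rearranging for d: d = [D / (1.61 · 6750^0.39 · 1.35^-0.2)]^(1/0.81).
D = 1280 m.
6750^0.39 = 31.15
1.35^-0.2 = 0.9417
Denominator = 1.61 × 31.15 × 0.9417 = 47.23
D / 47.23 = 1280 / 47.23 = 27.10
d = 27.10^(1/0.81) = 27.10^1.2346 = 58.77 m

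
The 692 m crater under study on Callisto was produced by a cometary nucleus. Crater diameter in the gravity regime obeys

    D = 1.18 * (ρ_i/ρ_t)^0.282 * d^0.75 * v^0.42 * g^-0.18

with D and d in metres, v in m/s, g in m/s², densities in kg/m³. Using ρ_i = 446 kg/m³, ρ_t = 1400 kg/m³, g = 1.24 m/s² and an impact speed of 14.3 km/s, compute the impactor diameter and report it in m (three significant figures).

d ≈ 37.4 m

Rearranging for d: d = [D / (1.18 · (446/1400)^0.282 · 14300^0.42 · 1.24^-0.18)]^(1/0.75).
(446/1400)^0.282 = 0.7243
14300^0.42 = 55.62
1.24^-0.18 = 0.9620
Denominator = 1.18 × 0.7243 × 55.62 × 0.9620 = 45.73
D / 45.73 = 692 / 45.73 = 15.13
d = 15.13^(1/0.75) = 15.13^1.3333 = 37.42 m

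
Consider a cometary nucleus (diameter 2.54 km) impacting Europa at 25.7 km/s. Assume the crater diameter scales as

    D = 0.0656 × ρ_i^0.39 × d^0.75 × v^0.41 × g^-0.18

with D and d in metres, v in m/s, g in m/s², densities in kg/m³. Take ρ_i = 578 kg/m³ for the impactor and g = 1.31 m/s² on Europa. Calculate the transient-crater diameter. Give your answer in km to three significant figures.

D ≈ 17.2 km

In SI units: d = 2540 m, v = 25700 m/s.
ρ_i^0.39 = 578^0.39 = 11.94
d^0.75 = 2540^0.75 = 357.8
v^0.41 = 25700^0.41 = 64.28
g^-0.18 = 1.31^-0.18 = 0.9526
D = 0.0656 × 11.94 × 357.8 × 64.28 × 0.9526 = 17161 m
   = 17.16 km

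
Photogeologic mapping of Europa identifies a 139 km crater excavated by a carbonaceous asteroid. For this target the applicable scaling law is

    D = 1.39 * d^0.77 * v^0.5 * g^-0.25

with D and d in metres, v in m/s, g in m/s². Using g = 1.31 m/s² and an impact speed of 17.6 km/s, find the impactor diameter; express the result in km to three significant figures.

Rearranging for d: d = [D / (1.39 · 17600^0.5 · 1.31^-0.25)]^(1/0.77).
D = 139000 m.
17600^0.5 = 132.7
1.31^-0.25 = 0.9347
Denominator = 1.39 × 132.7 × 0.9347 = 172.4
D / 172.4 = 139000 / 172.4 = 806.3
d = 806.3^(1/0.77) = 806.3^1.2987 = 5952 m

d ≈ 5.95 km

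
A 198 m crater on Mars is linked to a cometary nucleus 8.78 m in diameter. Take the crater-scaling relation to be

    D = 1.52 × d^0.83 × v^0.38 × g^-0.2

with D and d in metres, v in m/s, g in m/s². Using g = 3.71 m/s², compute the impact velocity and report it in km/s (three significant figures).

Rearranging for v: v = [D / (1.52 · 8.78^0.83 · 3.71^-0.2)]^(1/0.38).
8.78^0.83 = 6.069
3.71^-0.2 = 0.7694
Denominator = 1.52 × 6.069 × 0.7694 = 7.098
D / 7.098 = 198 / 7.098 = 27.90
v = 27.90^(1/0.38) = 27.90^2.6316 = 6372 m/s

v ≈ 6.37 km/s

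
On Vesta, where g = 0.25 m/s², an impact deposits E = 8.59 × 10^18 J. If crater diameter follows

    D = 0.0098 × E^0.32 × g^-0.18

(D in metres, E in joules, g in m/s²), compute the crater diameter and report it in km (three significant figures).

E^0.32 = (8.59 × 10^18)^0.32 = 1.145 × 10^6
g^-0.18 = 0.25^-0.18 = 1.283
D = 0.0098 × 1.145 × 10^6 × 1.283 = 14397 m
   = 14.40 km

D ≈ 14.4 km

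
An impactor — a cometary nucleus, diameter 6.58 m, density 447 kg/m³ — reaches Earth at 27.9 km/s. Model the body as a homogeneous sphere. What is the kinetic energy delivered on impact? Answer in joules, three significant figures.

v = 27900 m/s.
Mass m = (π/6) ρ d³ = (π/6) × 447 × (6.58)³ = 6.668 × 10^4 kg
E = ½ m v² = 0.5 × 6.668 × 10^4 × (27900)² = 2.595 × 10^13 J

E ≈ 2.60 × 10^13 J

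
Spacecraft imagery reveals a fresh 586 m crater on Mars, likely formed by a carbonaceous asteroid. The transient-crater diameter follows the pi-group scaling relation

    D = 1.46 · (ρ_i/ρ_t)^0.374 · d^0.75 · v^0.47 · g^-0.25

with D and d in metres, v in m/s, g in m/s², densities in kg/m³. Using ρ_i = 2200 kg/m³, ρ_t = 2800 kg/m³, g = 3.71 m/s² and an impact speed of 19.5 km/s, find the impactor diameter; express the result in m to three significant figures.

Rearranging for d: d = [D / (1.46 · (2200/2800)^0.374 · 19500^0.47 · 3.71^-0.25)]^(1/0.75).
(2200/2800)^0.374 = 0.9138
19500^0.47 = 103.8
3.71^-0.25 = 0.7205
Denominator = 1.46 × 0.9138 × 103.8 × 0.7205 = 99.78
D / 99.78 = 586 / 99.78 = 5.873
d = 5.873^(1/0.75) = 5.873^1.3333 = 10.60 m

d ≈ 10.6 m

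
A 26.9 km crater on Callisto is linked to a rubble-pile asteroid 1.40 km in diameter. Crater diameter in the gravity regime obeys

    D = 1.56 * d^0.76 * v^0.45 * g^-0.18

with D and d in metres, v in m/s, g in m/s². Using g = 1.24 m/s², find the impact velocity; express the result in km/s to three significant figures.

v ≈ 13.8 km/s

Rearranging for v: v = [D / (1.56 · 1400^0.76 · 1.24^-0.18)]^(1/0.45).
D = 26900 m.
1400^0.76 = 246.1
1.24^-0.18 = 0.9620
Denominator = 1.56 × 246.1 × 0.9620 = 369.3
D / 369.3 = 26900 / 369.3 = 72.84
v = 72.84^(1/0.45) = 72.84^2.2222 = 13758 m/s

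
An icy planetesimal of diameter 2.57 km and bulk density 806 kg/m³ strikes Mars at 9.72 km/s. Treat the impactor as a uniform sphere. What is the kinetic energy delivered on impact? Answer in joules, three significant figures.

d = 2570 m; v = 9720 m/s.
Mass m = (π/6) ρ d³ = (π/6) × 806 × (2570)³ = 7.164 × 10^12 kg
E = ½ m v² = 0.5 × 7.164 × 10^12 × (9720)² = 3.384 × 10^20 J

E ≈ 3.38 × 10^20 J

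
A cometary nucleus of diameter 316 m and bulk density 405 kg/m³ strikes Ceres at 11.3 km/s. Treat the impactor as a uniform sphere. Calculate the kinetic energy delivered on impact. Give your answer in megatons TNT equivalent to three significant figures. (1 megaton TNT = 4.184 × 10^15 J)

E ≈ 102 Mt TNT

v = 11300 m/s.
Mass m = (π/6) ρ d³ = (π/6) × 405 × (316)³ = 6.691 × 10^9 kg
E = ½ m v² = 0.5 × 6.691 × 10^9 × (11300)² = 4.272 × 10^17 J
   = 4.272 × 10^17 / 4.184×10^15 = 102.1 Mt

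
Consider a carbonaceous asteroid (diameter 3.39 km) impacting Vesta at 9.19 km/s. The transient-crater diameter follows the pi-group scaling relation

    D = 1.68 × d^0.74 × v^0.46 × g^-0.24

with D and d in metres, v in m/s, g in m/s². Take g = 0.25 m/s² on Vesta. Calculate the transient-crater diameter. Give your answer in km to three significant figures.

D ≈ 63.9 km

In SI units: d = 3390 m, v = 9190 m/s.
d^0.74 = 3390^0.74 = 409.6
v^0.46 = 9190^0.46 = 66.55
g^-0.24 = 0.25^-0.24 = 1.395
D = 1.68 × 409.6 × 66.55 × 1.395 = 63884 m
   = 63.88 km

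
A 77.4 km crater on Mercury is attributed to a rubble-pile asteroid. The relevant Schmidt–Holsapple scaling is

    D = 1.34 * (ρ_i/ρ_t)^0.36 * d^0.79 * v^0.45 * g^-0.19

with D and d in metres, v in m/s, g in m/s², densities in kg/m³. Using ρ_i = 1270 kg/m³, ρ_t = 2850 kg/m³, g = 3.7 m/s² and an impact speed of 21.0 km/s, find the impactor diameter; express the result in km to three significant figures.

d ≈ 7.28 km

Rearranging for d: d = [D / (1.34 · (1270/2850)^0.36 · 21000^0.45 · 3.7^-0.19)]^(1/0.79).
D = 77400 m.
(1270/2850)^0.36 = 0.7475
21000^0.45 = 88.10
3.7^-0.19 = 0.7799
Denominator = 1.34 × 0.7475 × 88.10 × 0.7799 = 68.82
D / 68.82 = 77400 / 68.82 = 1125
d = 1125^(1/0.79) = 1125^1.2658 = 7280 m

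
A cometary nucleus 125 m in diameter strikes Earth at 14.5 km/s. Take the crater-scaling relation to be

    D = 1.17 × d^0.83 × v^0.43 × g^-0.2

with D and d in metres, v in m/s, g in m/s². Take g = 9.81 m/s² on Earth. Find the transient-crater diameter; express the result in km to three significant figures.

In SI units: v = 14500 m/s.
d^0.83 = 125^0.83 = 55.01
v^0.43 = 14500^0.43 = 61.57
g^-0.2 = 9.81^-0.2 = 0.6334
D = 1.17 × 55.01 × 61.57 × 0.6334 = 2510 m
   = 2.510 km

D ≈ 2.51 km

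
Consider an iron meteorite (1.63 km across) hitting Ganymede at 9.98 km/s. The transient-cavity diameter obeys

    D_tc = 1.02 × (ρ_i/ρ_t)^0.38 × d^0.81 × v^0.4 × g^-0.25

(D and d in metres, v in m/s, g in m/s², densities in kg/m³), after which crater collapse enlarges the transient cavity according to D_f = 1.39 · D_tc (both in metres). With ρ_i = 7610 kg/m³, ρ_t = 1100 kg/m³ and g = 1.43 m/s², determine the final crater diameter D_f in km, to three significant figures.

In SI: d = 1630 m, v = 9980 m/s.
(ρ_i/ρ_t)^0.38 = (7610/1100)^0.38 = 2.085
d^0.81 = 1630^0.81 = 399.8
v^0.4 = 9980^0.4 = 39.78
g^-0.25 = 1.43^-0.25 = 0.9145
D_tc = 1.02 × 2.085 × 399.8 × 39.78 × 0.9145 = 30930 m
D_f = 1.39 × 30930 = 42993 m
     = 42.99 km

D_f ≈ 43.0 km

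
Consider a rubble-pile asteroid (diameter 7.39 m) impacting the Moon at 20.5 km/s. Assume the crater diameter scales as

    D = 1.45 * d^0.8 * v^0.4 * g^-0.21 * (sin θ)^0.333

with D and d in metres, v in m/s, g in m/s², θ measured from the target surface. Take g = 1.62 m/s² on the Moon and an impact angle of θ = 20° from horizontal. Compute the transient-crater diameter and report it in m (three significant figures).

In SI units: v = 20500 m/s.
d^0.8 = 7.39^0.8 = 4.954
v^0.4 = 20500^0.4 = 53.05
g^-0.21 = 1.62^-0.21 = 0.9037
(sin 20°)^0.333 = 0.3420^0.333 = 0.6996
D = 1.45 × 4.954 × 53.05 × 0.9037 × 0.6996 = 240.9 m

D ≈ 241 m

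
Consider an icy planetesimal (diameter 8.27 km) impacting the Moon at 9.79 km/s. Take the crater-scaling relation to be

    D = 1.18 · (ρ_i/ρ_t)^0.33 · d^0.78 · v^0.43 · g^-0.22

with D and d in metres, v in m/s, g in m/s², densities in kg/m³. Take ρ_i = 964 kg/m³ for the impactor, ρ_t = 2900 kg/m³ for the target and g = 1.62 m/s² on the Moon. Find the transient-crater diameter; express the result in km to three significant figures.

D ≈ 43.6 km

In SI units: d = 8270 m, v = 9790 m/s.
(ρ_i/ρ_t)^0.33 = (964/2900)^0.33 = 0.6953
d^0.78 = 8270^0.78 = 1137
v^0.43 = 9790^0.43 = 52.00
g^-0.22 = 1.62^-0.22 = 0.8993
D = 1.18 × 0.6953 × 1137 × 52.00 × 0.8993 = 43624 m
   = 43.62 km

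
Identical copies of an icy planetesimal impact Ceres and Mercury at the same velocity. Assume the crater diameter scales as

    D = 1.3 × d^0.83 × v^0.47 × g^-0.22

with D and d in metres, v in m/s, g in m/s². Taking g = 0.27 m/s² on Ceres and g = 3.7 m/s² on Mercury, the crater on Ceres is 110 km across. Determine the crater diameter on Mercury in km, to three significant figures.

D ≈ 61.8 km

All impactor-dependent factors cancel in the ratio, leaving D_Mercury/D_Ceres = (g_Mercury/g_Ceres)^-0.22.
(3.7/0.27)^-0.22 = 13.70^-0.22 = 0.5622
D_Mercury = 0.5622 × 110 km = 61.8 km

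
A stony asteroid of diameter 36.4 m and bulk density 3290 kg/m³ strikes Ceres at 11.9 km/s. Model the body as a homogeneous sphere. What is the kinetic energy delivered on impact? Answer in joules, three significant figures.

v = 11900 m/s.
Mass m = (π/6) ρ d³ = (π/6) × 3290 × (36.4)³ = 8.308 × 10^7 kg
E = ½ m v² = 0.5 × 8.308 × 10^7 × (11900)² = 5.882 × 10^15 J

E ≈ 5.88 × 10^15 J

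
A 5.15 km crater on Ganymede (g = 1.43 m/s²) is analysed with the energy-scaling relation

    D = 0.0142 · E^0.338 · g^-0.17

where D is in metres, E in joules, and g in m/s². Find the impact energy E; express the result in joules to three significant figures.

Rearranging: E = [D / (0.0142 · g^-0.17)]^(1/0.338).
D = 5150 m.
g^-0.17 = 1.43^-0.17 = 0.9410
D / (0.0142 × 0.9410) = 5150 / (0.01336) = 3.855 × 10^5
E = (3.855 × 10^5)^2.9586 = 3.364 × 10^16 J

E ≈ 3.36 × 10^16 J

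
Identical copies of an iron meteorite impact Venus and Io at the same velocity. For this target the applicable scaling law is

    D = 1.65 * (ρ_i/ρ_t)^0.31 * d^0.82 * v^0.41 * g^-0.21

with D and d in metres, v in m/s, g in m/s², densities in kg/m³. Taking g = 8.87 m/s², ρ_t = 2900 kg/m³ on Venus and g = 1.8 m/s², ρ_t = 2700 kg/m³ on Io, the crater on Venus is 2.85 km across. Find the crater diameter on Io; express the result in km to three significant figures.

The impactor-only factors (d, v, ρ_i) cancel in the ratio, leaving D_Io/D_Venus = (g_Io/g_Venus)^-0.21 · (ρ_t,Venus/ρ_t,Io)^0.31.
(1.8/8.87)^-0.21 = 0.2029^-0.21 = 1.398
(2900/2700)^0.31 = 1.074^0.31 = 1.022
Ratio = 1.398 × 1.022 = 1.429
D_Io = 1.429 × 2.85 km = 4.07 km

D ≈ 4.07 km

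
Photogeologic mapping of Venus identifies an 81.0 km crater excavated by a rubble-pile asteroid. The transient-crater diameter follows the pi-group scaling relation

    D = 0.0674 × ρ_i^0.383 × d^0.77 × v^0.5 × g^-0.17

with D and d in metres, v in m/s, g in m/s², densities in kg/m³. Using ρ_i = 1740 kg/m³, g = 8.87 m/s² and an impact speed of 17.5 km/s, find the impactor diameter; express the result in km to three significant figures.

d ≈ 5.47 km

Rearranging for d: d = [D / (0.0674 · 1740^0.383 · 17500^0.5 · 8.87^-0.17)]^(1/0.77).
D = 81000 m.
1740^0.383 = 17.42
17500^0.5 = 132.3
8.87^-0.17 = 0.6900
Denominator = 0.0674 × 17.42 × 132.3 × 0.6900 = 107.2
D / 107.2 = 81000 / 107.2 = 755.6
d = 755.6^(1/0.77) = 755.6^1.2987 = 5471 m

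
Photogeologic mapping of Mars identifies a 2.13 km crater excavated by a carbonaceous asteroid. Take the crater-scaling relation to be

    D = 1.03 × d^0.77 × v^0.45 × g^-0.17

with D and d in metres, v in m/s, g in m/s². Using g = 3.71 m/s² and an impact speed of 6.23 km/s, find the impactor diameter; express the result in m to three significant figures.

Rearranging for d: d = [D / (1.03 · 6230^0.45 · 3.71^-0.17)]^(1/0.77).
D = 2130 m.
6230^0.45 = 50.99
3.71^-0.17 = 0.8002
Denominator = 1.03 × 50.99 × 0.8002 = 42.03
D / 42.03 = 2130 / 42.03 = 50.68
d = 50.68^(1/0.77) = 50.68^1.2987 = 163.7 m

d ≈ 164 m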